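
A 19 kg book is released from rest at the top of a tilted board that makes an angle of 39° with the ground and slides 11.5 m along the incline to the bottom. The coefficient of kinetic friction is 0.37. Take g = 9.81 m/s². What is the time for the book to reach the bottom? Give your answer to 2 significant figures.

2.6 s

The weight component along the incline is mg sin 39° = 117.299 N and the normal force is N = mg cos 39° = 144.852 N.
Friction up the slope is f = μN = 0.37 × 144.852 = 53.595 N, so the net downslope force is 117.299 − 53.595 = 63.704 N and a = 63.704 / 19 = 3.3528 m/s².
Starting from rest, L = ½at², so t = √(2L/a) = √(2 × 11.5 / 3.3528) = 2.6191 s.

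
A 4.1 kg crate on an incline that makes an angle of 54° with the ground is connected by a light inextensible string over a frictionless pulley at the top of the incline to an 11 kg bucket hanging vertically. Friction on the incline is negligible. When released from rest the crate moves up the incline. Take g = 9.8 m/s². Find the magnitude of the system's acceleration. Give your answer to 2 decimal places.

For the crate on the incline: the weight component along the slope is m₁g sin 54° = 4.1 × 9.8 × 0.8090 = 32.506 N and the normal force is N = m₁g cos 54° = 23.617 N.
Newton's second law for the crate (up-slope positive): T − 32.506 = 4.1 a. For the hanging bucket (downward positive): 11 × 9.8 − T = 11 a.
Adding the two equations eliminates T: 75.294 = 15.1 a, so a = 4.9864 m/s².

4.99 m/s²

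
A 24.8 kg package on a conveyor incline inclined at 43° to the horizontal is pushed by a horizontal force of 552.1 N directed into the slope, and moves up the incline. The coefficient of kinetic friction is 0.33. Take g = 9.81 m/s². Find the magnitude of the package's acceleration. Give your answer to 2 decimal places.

2.21 m/s²

The horizontal push has components F cos 43° = 552.1 × 0.7314 = 403.806 N up the incline and F sin 43° = 552.1 × 0.6820 = 376.532 N pressing into the surface.
The normal force is therefore N = mg cos 43° + F sin 43° = 177.941 + 376.532 = 554.473 N, and kinetic friction down the slope is μN = 0.33 × 554.473 = 182.976 N.
Along the incline: F cos 43° − mg sin 43° − μN = ma, so 403.806 − 165.922 − 182.976 = 24.8 a, giving a = 2.2140 m/s².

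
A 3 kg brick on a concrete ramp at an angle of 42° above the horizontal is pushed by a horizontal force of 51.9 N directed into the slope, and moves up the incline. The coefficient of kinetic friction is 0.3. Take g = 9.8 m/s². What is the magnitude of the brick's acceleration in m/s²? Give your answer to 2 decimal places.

The horizontal push has components F cos 42° = 51.9 × 0.7431 = 38.567 N up the incline and F sin 42° = 51.9 × 0.6691 = 34.726 N pressing into the surface.
The normal force is therefore N = mg cos 42° + F sin 42° = 21.847 + 34.726 = 56.573 N, and kinetic friction down the slope is μN = 0.3 × 56.573 = 16.972 N.
Along the incline: F cos 42° − mg sin 42° − μN = ma, so 38.567 − 19.672 − 16.972 = 3 a, giving a = 0.6410 m/s².

0.64 m/s²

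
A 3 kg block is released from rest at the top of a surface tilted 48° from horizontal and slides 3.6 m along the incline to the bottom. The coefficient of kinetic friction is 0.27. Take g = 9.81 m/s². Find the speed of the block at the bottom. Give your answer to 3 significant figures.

The weight component along the incline is mg sin 48° = 21.871 N and the normal force is N = mg cos 48° = 19.693 N.
Friction up the slope is f = μN = 0.27 × 19.693 = 5.317 N, so the net downslope force is 21.871 − 5.317 = 16.554 N and a = 16.554 / 3 = 5.5180 m/s².
Starting from rest over a distance of 3.6 m, v² = 2aL = 2 × 5.5180 × 3.6 = 39.7296, so v = 6.3031 m/s.

6.30 m/s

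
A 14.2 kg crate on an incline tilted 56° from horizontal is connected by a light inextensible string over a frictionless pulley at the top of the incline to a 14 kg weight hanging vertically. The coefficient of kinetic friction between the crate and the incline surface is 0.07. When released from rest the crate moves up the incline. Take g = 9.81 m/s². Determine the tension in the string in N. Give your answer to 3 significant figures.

129 N

For the crate on the incline: the weight component along the slope is m₁g sin 56° = 14.2 × 9.81 × 0.8290 = 115.481 N and the normal force is N = m₁g cos 56° = 77.897 N.
Kinetic friction opposes the crate's motion up the incline: f = μN = 0.07 × 77.897 = 5.453 N acting down the slope.
Newton's second law for the crate (up-slope positive): T − 115.481 − 5.453 = 14.2 a. For the hanging weight (downward positive): 14 × 9.81 − T = 14 a.
Adding the two equations eliminates T: 16.406 = 28.2 a, so a = 0.5818 m/s².
Then from the hanging weight's equation, T = 14 × (9.81 − 0.5818) = 129.195 N.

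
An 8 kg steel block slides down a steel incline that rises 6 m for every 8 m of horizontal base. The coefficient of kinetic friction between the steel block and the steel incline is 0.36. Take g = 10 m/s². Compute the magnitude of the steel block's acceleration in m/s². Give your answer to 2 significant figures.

3.1 m/s²

Resolving the weight along the incline: the component pulling the steel block down the slope is mg sin 36.87° = 8 × 10 × 0.6000 = 48.000 N, and the normal force is N = mg cos 36.87° = 8 × 10 × 0.8000 = 64.000 N.
Kinetic friction acts up the slope with magnitude f = μN = 0.36 × 64.000 = 23.040 N.
Net force along the incline is 48.000 − 23.040 = 24.960 N, so a = 24.960 / 8 = 3.1200 m/s².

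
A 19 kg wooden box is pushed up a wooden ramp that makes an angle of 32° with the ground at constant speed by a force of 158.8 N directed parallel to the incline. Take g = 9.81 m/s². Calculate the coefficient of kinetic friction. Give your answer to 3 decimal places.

0.380

At constant speed ΣF = 0 along the incline. The applied 158.8 N acts up the slope; the weight component mg sin 32° = 98.772 N and kinetic friction μN both act down the slope.
So 158.8 = 98.772 + μ × 158.068, giving μ = (158.8 − 98.772) / 158.068 = 0.3798.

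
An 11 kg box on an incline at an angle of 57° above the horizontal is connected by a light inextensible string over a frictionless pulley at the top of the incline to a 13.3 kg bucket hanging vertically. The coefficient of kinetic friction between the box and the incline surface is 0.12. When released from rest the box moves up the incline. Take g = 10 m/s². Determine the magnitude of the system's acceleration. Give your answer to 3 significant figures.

For the box on the incline: the weight component along the slope is m₁g sin 57° = 11 × 10 × 0.8387 = 92.257 N and the normal force is N = m₁g cos 57° = 59.910 N.
Kinetic friction opposes the box's motion up the incline: f = μN = 0.12 × 59.910 = 7.189 N acting down the slope.
Newton's second law for the box (up-slope positive): T − 92.257 − 7.189 = 11 a. For the hanging bucket (downward positive): 13.3 × 10 − T = 13.3 a.
Adding the two equations eliminates T: 33.554 = 24.3 a, so a = 1.3808 m/s².

1.38 m/s²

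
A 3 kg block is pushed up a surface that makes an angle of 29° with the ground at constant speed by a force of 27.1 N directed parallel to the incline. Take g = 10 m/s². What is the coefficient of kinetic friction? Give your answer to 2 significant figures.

0.48

At constant speed ΣF = 0 along the incline. The applied 27.1 N acts up the slope; the weight component mg sin 29° = 14.544 N and kinetic friction μN both act down the slope.
So 27.1 = 14.544 + μ × 26.239, giving μ = (27.1 − 14.544) / 26.239 = 0.4785.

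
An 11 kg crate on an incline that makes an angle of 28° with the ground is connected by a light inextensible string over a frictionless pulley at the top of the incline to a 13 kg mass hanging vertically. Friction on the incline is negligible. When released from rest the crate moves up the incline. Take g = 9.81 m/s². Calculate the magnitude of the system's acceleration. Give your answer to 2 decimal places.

For the crate on the incline: the weight component along the slope is m₁g sin 28° = 11 × 9.81 × 0.4695 = 50.664 N and the normal force is N = m₁g cos 28° = 95.279 N.
Newton's second law for the crate (up-slope positive): T − 50.664 = 11 a. For the hanging mass (downward positive): 13 × 9.81 − T = 13 a.
Adding the two equations eliminates T: 76.866 = 24 a, so a = 3.2027 m/s².

3.20 m/s²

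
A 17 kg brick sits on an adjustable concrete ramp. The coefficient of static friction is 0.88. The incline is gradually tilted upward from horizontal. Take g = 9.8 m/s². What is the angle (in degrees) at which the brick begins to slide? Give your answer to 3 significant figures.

41.3°

At the threshold of sliding, static friction is at its maximum μ_s N and exactly balances the weight component along the incline: mg sin θ = μ_s mg cos θ.
Hence tan θ = μ_s = 0.88, so θ = arctan(0.88) = 41.3478°.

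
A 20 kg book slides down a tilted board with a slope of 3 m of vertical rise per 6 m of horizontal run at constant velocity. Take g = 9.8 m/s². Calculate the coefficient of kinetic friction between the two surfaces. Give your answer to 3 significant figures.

0.500

At constant velocity the net force along the incline is zero: mg sin 26.57° = μ mg cos 26.57°.
So μ = tan 26.57° = 0.4472 / 0.8944 = 0.5000.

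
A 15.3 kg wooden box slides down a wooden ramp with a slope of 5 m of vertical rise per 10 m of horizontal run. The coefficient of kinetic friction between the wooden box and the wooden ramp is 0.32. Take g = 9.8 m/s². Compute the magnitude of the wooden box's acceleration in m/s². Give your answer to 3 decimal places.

Resolving the weight along the incline: the component pulling the wooden box down the slope is mg sin 26.57° = 15.3 × 9.8 × 0.4472 = 67.053 N, and the normal force is N = mg cos 26.57° = 15.3 × 9.8 × 0.8944 = 134.106 N.
Kinetic friction acts up the slope with magnitude f = μN = 0.32 × 134.106 = 42.914 N.
Net force along the incline is 67.053 − 42.914 = 24.139 N, so a = 24.139 / 15.3 = 1.5777 m/s².

1.578 m/s²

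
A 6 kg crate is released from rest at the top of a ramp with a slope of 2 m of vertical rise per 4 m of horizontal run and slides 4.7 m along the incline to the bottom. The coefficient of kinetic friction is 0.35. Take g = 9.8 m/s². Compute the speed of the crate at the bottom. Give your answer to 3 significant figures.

3.52 m/s

The weight component along the incline is mg sin 26.57° = 26.296 N and the normal force is N = mg cos 26.57° = 52.592 N.
Friction up the slope is f = μN = 0.35 × 52.592 = 18.407 N, so the net downslope force is 26.296 − 18.407 = 7.889 N and a = 7.889 / 6 = 1.3148 m/s².
Starting from rest over a distance of 4.7 m, v² = 2aL = 2 × 1.3148 × 4.7 = 12.3591, so v = 3.5156 m/s.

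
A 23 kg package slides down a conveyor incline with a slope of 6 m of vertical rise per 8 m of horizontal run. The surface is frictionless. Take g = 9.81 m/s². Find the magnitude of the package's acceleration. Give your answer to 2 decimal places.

5.89 m/s²

Resolving the weight along the incline: the component pulling the package down the slope is mg sin 36.87° = 23 × 9.81 × 0.6000 = 135.378 N, and the normal force is N = mg cos 36.87° = 23 × 9.81 × 0.8000 = 180.504 N.
With no friction the net force along the incline is 135.378 N, so a = g sin 36.87° = 135.378 / 23 = 5.8860 m/s².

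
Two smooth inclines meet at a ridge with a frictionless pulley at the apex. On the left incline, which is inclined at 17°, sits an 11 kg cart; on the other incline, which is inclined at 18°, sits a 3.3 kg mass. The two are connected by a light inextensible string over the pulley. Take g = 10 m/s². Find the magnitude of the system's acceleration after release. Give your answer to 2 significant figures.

Resolve each weight along its own incline: the 11 kg mass has component 11 × 10 × sin 17° = 32.161 N down its slope, and the 3.3 kg mass has 3.3 × 10 × sin 18° = 10.198 N down its slope.
The 11 kg side's 32.161 N exceeds the other side's 10.198 N, so that mass slides down and the 3.3 kg mass slides up. Taking that direction as positive, Newton's second law for the whole system gives 32.161 − 10.198 = (11 + 3.3) a, so a = 21.963 / 14.3 = 1.5359 m/s².

1.5 m/s²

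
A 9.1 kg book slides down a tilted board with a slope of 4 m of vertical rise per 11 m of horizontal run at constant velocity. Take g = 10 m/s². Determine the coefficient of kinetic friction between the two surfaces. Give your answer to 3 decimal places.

At constant velocity the net force along the incline is zero: mg sin 19.98° = μ mg cos 19.98°.
So μ = tan 19.98° = 0.3417 / 0.9398 = 0.3636.

0.364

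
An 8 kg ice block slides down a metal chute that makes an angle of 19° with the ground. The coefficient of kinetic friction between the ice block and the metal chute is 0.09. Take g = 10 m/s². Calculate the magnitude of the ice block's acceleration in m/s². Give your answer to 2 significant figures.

Resolving the weight along the incline: the component pulling the ice block down the slope is mg sin 19° = 8 × 10 × 0.3256 = 26.048 N, and the normal force is N = mg cos 19° = 8 × 10 × 0.9455 = 75.640 N.
Kinetic friction acts up the slope with magnitude f = μN = 0.09 × 75.640 = 6.808 N.
Net force along the incline is 26.048 − 6.808 = 19.240 N, so a = 19.240 / 8 = 2.4050 m/s².

2.4 m/s²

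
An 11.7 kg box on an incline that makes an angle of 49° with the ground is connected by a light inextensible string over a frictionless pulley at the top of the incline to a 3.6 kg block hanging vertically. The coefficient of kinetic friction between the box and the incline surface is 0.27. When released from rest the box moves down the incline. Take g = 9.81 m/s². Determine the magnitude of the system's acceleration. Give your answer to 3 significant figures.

For the box on the incline: the weight component along the slope is m₁g sin 49° = 11.7 × 9.81 × 0.7547 = 86.622 N and the normal force is N = m₁g cos 49° = 75.300 N.
Kinetic friction opposes the box's motion down the incline: f = μN = 0.27 × 75.300 = 20.331 N acting up the slope.
Newton's second law for the box (down-slope positive): 86.622 − 20.331 − T = 11.7 a. For the hanging block (upward positive): T − 3.6 × 9.81 = 3.6 a.
Adding the two equations eliminates T: 30.975 = 15.3 a, so a = 2.0245 m/s².

2.02 m/s²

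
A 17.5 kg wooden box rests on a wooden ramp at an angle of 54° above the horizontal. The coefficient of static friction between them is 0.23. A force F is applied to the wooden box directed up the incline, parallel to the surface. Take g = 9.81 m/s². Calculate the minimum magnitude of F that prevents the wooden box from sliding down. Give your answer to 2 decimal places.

The normal force is N = mg cos 54° = 100.908 N. With F at its minimum the wooden box is on the verge of sliding down, so static friction is at its maximum μ_s N = 0.23 × 100.908 = 23.209 N and acts up the slope.
Equilibrium along the incline: F + μ_s N = mg sin 54°, so F = 138.888 − 23.209 = 115.679 N.

115.68 N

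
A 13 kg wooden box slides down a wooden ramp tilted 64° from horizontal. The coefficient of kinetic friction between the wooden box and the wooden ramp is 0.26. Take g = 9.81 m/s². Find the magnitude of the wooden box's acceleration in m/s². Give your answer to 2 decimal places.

Resolving the weight along the incline: the component pulling the wooden box down the slope is mg sin 64° = 13 × 9.81 × 0.8988 = 114.624 N, and the normal force is N = mg cos 64° = 13 × 9.81 × 0.4384 = 55.909 N.
Kinetic friction acts up the slope with magnitude f = μN = 0.26 × 55.909 = 14.536 N.
Net force along the incline is 114.624 − 14.536 = 100.088 N, so a = 100.088 / 13 = 7.6991 m/s².

7.70 m/s²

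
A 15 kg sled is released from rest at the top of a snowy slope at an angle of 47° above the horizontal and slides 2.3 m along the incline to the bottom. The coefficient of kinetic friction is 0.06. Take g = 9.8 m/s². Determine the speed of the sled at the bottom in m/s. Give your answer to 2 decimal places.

The weight component along the incline is mg sin 47° = 107.509 N and the normal force is N = mg cos 47° = 100.254 N.
Friction up the slope is f = μN = 0.06 × 100.254 = 6.015 N, so the net downslope force is 107.509 − 6.015 = 101.494 N and a = 101.494 / 15 = 6.7663 m/s².
Starting from rest over a distance of 2.3 m, v² = 2aL = 2 × 6.7663 × 2.3 = 31.1250, so v = 5.5790 m/s.

5.58 m/s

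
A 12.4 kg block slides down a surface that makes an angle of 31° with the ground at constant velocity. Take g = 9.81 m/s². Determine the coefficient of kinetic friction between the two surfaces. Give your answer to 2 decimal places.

0.60

At constant velocity the net force along the incline is zero: mg sin 31° = μ mg cos 31°.
So μ = tan 31° = 0.5150 / 0.8572 = 0.6008.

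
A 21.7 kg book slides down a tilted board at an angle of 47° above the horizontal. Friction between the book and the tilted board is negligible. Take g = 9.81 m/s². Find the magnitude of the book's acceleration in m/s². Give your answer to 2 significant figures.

7.2 m/s²

Resolving the weight along the incline: the component pulling the book down the slope is mg sin 47° = 21.7 × 9.81 × 0.7314 = 155.698 N, and the normal force is N = mg cos 47° = 21.7 × 9.81 × 0.6820 = 145.182 N.
With no friction the net force along the incline is 155.698 N, so a = g sin 47° = 155.698 / 21.7 = 7.1750 m/s².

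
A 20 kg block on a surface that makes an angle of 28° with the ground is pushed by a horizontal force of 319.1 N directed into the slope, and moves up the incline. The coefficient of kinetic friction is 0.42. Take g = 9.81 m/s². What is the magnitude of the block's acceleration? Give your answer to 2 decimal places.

The horizontal push has components F cos 28° = 319.1 × 0.8829 = 281.733 N up the incline and F sin 28° = 319.1 × 0.4695 = 149.817 N pressing into the surface.
The normal force is therefore N = mg cos 28° + F sin 28° = 173.225 + 149.817 = 323.042 N, and kinetic friction down the slope is μN = 0.42 × 323.042 = 135.678 N.
Along the incline: F cos 28° − mg sin 28° − μN = ma, so 281.733 − 92.116 − 135.678 = 20 a, giving a = 2.6970 m/s².

2.70 m/s²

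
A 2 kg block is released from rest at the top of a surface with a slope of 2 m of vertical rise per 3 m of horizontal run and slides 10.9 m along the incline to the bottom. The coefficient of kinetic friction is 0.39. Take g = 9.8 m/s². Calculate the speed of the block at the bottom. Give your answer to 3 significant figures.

7.01 m/s

The weight component along the incline is mg sin 33.69° = 10.872 N and the normal force is N = mg cos 33.69° = 16.308 N.
Friction up the slope is f = μN = 0.39 × 16.308 = 6.360 N, so the net downslope force is 10.872 − 6.360 = 4.512 N and a = 4.512 / 2 = 2.2560 m/s².
Starting from rest over a distance of 10.9 m, v² = 2aL = 2 × 2.2560 × 10.9 = 49.1808, so v = 7.0129 m/s.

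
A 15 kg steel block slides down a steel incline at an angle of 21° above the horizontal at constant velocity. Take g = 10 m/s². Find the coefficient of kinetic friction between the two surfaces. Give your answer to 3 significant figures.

0.384

At constant velocity the net force along the incline is zero: mg sin 21° = μ mg cos 21°.
So μ = tan 21° = 0.3584 / 0.9336 = 0.3839.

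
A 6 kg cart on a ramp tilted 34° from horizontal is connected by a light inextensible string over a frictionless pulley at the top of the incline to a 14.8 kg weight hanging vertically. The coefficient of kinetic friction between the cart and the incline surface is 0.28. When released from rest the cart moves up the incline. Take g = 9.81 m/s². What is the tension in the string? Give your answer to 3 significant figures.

75.0 N

For the cart on the incline: the weight component along the slope is m₁g sin 34° = 6 × 9.81 × 0.5592 = 32.915 N and the normal force is N = m₁g cos 34° = 48.797 N.
Kinetic friction opposes the cart's motion up the incline: f = μN = 0.28 × 48.797 = 13.663 N acting down the slope.
Newton's second law for the cart (up-slope positive): T − 32.915 − 13.663 = 6 a. For the hanging weight (downward positive): 14.8 × 9.81 − T = 14.8 a.
Adding the two equations eliminates T: 98.610 = 20.8 a, so a = 4.7409 m/s².
Then from the hanging weight's equation, T = 14.8 × (9.81 − 4.7409) = 75.023 N.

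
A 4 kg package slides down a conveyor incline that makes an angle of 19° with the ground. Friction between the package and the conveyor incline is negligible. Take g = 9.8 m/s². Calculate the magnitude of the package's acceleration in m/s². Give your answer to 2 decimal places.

3.19 m/s²

Resolving the weight along the incline: the component pulling the package down the slope is mg sin 19° = 4 × 9.8 × 0.3256 = 12.764 N, and the normal force is N = mg cos 19° = 4 × 9.8 × 0.9455 = 37.064 N.
With no friction the net force along the incline is 12.764 N, so a = g sin 19° = 12.764 / 4 = 3.1910 m/s².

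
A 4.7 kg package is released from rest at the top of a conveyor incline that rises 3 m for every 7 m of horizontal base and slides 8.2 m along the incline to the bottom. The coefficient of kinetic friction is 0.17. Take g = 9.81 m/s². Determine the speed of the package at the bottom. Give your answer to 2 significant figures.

The weight component along the incline is mg sin 23.20° = 18.162 N and the normal force is N = mg cos 23.20° = 42.379 N.
Friction up the slope is f = μN = 0.17 × 42.379 = 7.204 N, so the net downslope force is 18.162 − 7.204 = 10.958 N and a = 10.958 / 4.7 = 2.3315 m/s².
Starting from rest over a distance of 8.2 m, v² = 2aL = 2 × 2.3315 × 8.2 = 38.2366, so v = 6.1836 m/s.

6.2 m/s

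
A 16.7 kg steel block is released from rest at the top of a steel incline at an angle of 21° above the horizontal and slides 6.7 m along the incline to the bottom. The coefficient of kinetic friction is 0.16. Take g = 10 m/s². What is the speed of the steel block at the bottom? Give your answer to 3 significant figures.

The weight component along the incline is mg sin 21° = 59.847 N and the normal force is N = mg cos 21° = 155.908 N.
Friction up the slope is f = μN = 0.16 × 155.908 = 24.945 N, so the net downslope force is 59.847 − 24.945 = 34.902 N and a = 34.902 / 16.7 = 2.0899 m/s².
Starting from rest over a distance of 6.7 m, v² = 2aL = 2 × 2.0899 × 6.7 = 28.0047, so v = 5.2919 m/s.

5.29 m/s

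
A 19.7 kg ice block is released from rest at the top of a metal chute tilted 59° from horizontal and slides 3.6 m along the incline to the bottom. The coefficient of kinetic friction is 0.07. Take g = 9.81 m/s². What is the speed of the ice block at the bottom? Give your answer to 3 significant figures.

The weight component along the incline is mg sin 59° = 165.654 N and the normal force is N = mg cos 59° = 99.535 N.
Friction up the slope is f = μN = 0.07 × 99.535 = 6.967 N, so the net downslope force is 165.654 − 6.967 = 158.687 N and a = 158.687 / 19.7 = 8.0552 m/s².
Starting from rest over a distance of 3.6 m, v² = 2aL = 2 × 8.0552 × 3.6 = 57.9974, so v = 7.6156 m/s.

7.62 m/s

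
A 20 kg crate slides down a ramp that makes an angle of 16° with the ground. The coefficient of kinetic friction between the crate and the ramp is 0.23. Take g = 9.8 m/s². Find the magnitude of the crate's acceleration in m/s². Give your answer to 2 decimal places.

0.53 m/s²

Resolving the weight along the incline: the component pulling the crate down the slope is mg sin 16° = 20 × 9.8 × 0.2756 = 54.018 N, and the normal force is N = mg cos 16° = 20 × 9.8 × 0.9613 = 188.415 N.
Kinetic friction acts up the slope with magnitude f = μN = 0.23 × 188.415 = 43.335 N.
Net force along the incline is 54.018 − 43.335 = 10.683 N, so a = 10.683 / 20 = 0.5342 m/s².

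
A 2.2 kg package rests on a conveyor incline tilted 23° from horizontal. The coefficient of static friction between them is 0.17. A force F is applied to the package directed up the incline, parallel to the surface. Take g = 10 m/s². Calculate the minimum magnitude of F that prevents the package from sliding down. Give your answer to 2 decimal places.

The normal force is N = mg cos 23° = 20.251 N. With F at its minimum the package is on the verge of sliding down, so static friction is at its maximum μ_s N = 0.17 × 20.251 = 3.443 N and acts up the slope.
Equilibrium along the incline: F + μ_s N = mg sin 23°, so F = 8.596 − 3.443 = 5.153 N.

5.15 N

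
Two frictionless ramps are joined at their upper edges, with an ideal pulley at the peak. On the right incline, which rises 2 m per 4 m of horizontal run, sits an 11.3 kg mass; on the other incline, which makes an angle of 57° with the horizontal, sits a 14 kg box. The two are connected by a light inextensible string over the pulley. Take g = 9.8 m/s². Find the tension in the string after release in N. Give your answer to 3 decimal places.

Resolve each weight along its own incline: the 11.3 kg mass has component 11.3 × 9.8 × sin 26.57° = 49.524 N down its slope, and the 14 kg mass has 14 × 9.8 × sin 57° = 115.066 N down its slope.
The 14 kg side's 115.066 N exceeds the other side's 49.524 N, so that mass slides down and the 11.3 kg mass slides up. Taking that direction as positive, Newton's second law for the whole system gives 115.066 − 49.524 = (11.3 + 14) a, so a = 65.542 / 25.3 = 2.5906 m/s².
For the 11.3 kg mass (up-slope positive): T − 49.524 = 11.3 × 2.5906, so T = 78.798 N.

78.798 N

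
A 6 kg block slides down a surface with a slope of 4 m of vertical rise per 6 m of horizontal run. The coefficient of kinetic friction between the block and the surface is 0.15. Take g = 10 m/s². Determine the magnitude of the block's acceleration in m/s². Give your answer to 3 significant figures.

Resolving the weight along the incline: the component pulling the block down the slope is mg sin 33.69° = 6 × 10 × 0.5547 = 33.282 N, and the normal force is N = mg cos 33.69° = 6 × 10 × 0.8321 = 49.926 N.
Kinetic friction acts up the slope with magnitude f = μN = 0.15 × 49.926 = 7.489 N.
Net force along the incline is 33.282 − 7.489 = 25.793 N, so a = 25.793 / 6 = 4.2988 m/s².

4.30 m/s²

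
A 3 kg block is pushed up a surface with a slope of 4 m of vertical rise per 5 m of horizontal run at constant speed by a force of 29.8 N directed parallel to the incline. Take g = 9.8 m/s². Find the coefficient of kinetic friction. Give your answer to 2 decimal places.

0.50

At constant speed ΣF = 0 along the incline. The applied 29.8 N acts up the slope; the weight component mg sin 38.66° = 18.366 N and kinetic friction μN both act down the slope.
So 29.8 = 18.366 + μ × 22.958, giving μ = (29.8 − 18.366) / 22.958 = 0.4980.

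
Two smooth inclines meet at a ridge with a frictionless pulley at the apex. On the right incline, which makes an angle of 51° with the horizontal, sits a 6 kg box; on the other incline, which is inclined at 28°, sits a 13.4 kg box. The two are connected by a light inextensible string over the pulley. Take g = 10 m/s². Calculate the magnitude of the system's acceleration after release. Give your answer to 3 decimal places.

Resolve each weight along its own incline: the 6 kg mass has component 6 × 10 × sin 51° = 46.629 N down its slope, and the 13.4 kg mass has 13.4 × 10 × sin 28° = 62.909 N down its slope.
The 13.4 kg side's 62.909 N exceeds the other side's 46.629 N, so that mass slides down and the 6 kg mass slides up. Taking that direction as positive, Newton's second law for the whole system gives 62.909 − 46.629 = (6 + 13.4) a, so a = 16.280 / 19.4 = 0.8392 m/s².

0.839 m/s²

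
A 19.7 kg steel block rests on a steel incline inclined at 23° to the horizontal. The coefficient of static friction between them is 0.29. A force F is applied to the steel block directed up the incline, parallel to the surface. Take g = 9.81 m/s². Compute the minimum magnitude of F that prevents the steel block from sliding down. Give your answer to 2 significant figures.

24 N

The normal force is N = mg cos 23° = 177.894 N. With F at its minimum the steel block is on the verge of sliding down, so static friction is at its maximum μ_s N = 0.29 × 177.894 = 51.589 N and acts up the slope.
Equilibrium along the incline: F + μ_s N = mg sin 23°, so F = 75.512 − 51.589 = 23.923 N.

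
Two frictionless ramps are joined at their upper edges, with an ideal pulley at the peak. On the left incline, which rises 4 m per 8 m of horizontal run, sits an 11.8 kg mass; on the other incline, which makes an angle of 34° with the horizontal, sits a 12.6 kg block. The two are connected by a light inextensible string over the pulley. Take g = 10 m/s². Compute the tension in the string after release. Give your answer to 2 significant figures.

Resolve each weight along its own incline: the 11.8 kg mass has component 11.8 × 10 × sin 26.57° = 52.771 N down its slope, and the 12.6 kg mass has 12.6 × 10 × sin 34° = 70.458 N down its slope.
The 12.6 kg side's 70.458 N exceeds the other side's 52.771 N, so that mass slides down and the 11.8 kg mass slides up. Taking that direction as positive, Newton's second law for the whole system gives 70.458 − 52.771 = (11.8 + 12.6) a, so a = 17.687 / 24.4 = 0.7249 m/s².
For the 11.8 kg mass (up-slope positive): T − 52.771 = 11.8 × 0.7249, so T = 61.325 N.

61 N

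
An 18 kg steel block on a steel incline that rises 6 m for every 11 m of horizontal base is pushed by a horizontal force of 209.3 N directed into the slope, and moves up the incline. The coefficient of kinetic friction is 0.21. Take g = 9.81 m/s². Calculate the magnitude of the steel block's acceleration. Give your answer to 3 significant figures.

2.53 m/s²

The horizontal push has components F cos 28.61° = 209.3 × 0.8779 = 183.744 N up the incline and F sin 28.61° = 209.3 × 0.4789 = 100.234 N pressing into the surface.
The normal force is therefore N = mg cos 28.61° + F sin 28.61° = 155.020 + 100.234 = 255.254 N, and kinetic friction down the slope is μN = 0.21 × 255.254 = 53.603 N.
Along the incline: F cos 28.61° − mg sin 28.61° − μN = ma, so 183.744 − 84.564 − 53.603 = 18 a, giving a = 2.5321 m/s².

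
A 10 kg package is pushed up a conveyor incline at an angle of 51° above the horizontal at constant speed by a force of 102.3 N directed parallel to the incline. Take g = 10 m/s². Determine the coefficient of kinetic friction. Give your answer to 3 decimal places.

At constant speed ΣF = 0 along the incline. The applied 102.3 N acts up the slope; the weight component mg sin 51° = 77.715 N and kinetic friction μN both act down the slope.
So 102.3 = 77.715 + μ × 62.932, giving μ = (102.3 − 77.715) / 62.932 = 0.3907.

0.391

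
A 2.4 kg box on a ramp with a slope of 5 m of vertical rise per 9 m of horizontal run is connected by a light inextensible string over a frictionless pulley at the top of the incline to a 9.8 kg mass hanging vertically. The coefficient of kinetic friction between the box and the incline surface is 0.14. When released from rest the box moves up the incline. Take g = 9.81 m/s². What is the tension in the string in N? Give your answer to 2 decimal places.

30.41 N

For the box on the incline: the weight component along the slope is m₁g sin 29.05° = 2.4 × 9.81 × 0.4856 = 11.433 N and the normal force is N = m₁g cos 29.05° = 20.581 N.
Kinetic friction opposes the box's motion up the incline: f = μN = 0.14 × 20.581 = 2.881 N acting down the slope.
Newton's second law for the box (up-slope positive): T − 11.433 − 2.881 = 2.4 a. For the hanging mass (downward positive): 9.8 × 9.81 − T = 9.8 a.
Adding the two equations eliminates T: 81.824 = 12.2 a, so a = 6.7069 m/s².
Then from the hanging mass's equation, T = 9.8 × (9.81 − 6.7069) = 30.410 N.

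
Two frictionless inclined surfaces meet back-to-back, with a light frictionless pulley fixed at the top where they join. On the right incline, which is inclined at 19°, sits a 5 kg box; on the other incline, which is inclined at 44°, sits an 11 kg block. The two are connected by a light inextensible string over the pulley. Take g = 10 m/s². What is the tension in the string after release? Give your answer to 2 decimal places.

35.07 N

Resolve each weight along its own incline: the 5 kg mass has component 5 × 10 × sin 19° = 16.278 N down its slope, and the 11 kg mass has 11 × 10 × sin 44° = 76.412 N down its slope.
The 11 kg side's 76.412 N exceeds the other side's 16.278 N, so that mass slides down and the 5 kg mass slides up. Taking that direction as positive, Newton's second law for the whole system gives 76.412 − 16.278 = (5 + 11) a, so a = 60.134 / 16 = 3.7584 m/s².
For the 5 kg mass (up-slope positive): T − 16.278 = 5 × 3.7584, so T = 35.070 N.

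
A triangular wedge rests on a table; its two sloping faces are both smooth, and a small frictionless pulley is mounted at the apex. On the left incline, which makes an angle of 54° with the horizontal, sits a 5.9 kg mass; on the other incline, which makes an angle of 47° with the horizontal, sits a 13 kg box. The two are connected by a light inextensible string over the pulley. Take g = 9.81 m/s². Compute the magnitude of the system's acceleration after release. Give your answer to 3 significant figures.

2.46 m/s²

Resolve each weight along its own incline: the 5.9 kg mass has component 5.9 × 9.81 × sin 54° = 46.825 N down its slope, and the 13 kg mass has 13 × 9.81 × sin 47° = 93.270 N down its slope.
The 13 kg side's 93.270 N exceeds the other side's 46.825 N, so that mass slides down and the 5.9 kg mass slides up. Taking that direction as positive, Newton's second law for the whole system gives 93.270 − 46.825 = (5.9 + 13) a, so a = 46.445 / 18.9 = 2.4574 m/s².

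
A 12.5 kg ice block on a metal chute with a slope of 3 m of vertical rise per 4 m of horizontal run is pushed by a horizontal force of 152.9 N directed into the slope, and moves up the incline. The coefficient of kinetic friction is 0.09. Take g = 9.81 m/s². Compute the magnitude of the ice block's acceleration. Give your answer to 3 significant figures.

The horizontal push has components F cos 36.87° = 152.9 × 0.8000 = 122.320 N up the incline and F sin 36.87° = 152.9 × 0.6000 = 91.740 N pressing into the surface.
The normal force is therefore N = mg cos 36.87° + F sin 36.87° = 98.100 + 91.740 = 189.840 N, and kinetic friction down the slope is μN = 0.09 × 189.840 = 17.086 N.
Along the incline: F cos 36.87° − mg sin 36.87° − μN = ma, so 122.320 − 73.575 − 17.086 = 12.5 a, giving a = 2.5327 m/s².

2.53 m/s²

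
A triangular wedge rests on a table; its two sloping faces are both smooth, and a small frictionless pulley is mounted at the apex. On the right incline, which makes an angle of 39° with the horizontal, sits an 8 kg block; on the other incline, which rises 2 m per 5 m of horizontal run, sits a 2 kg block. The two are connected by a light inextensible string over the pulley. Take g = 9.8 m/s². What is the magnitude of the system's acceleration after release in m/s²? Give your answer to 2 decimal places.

4.21 m/s²

Resolve each weight along its own incline: the 8 kg mass has component 8 × 9.8 × sin 39° = 49.339 N down its slope, and the 2 kg mass has 2 × 9.8 × sin 21.80° = 7.279 N down its slope.
The 8 kg side's 49.339 N exceeds the other side's 7.279 N, so that mass slides down and the 2 kg mass slides up. Taking that direction as positive, Newton's second law for the whole system gives 49.339 − 7.279 = (8 + 2) a, so a = 42.060 / 10 = 4.2060 m/s².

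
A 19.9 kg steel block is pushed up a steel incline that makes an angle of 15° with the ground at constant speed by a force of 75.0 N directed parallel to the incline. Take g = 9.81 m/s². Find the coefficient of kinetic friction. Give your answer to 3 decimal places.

0.130

At constant speed ΣF = 0 along the incline. The applied 75.0 N acts up the slope; the weight component mg sin 15° = 50.526 N and kinetic friction μN both act down the slope.
So 75.0 = 50.526 + μ × 188.567, giving μ = (75.0 − 50.526) / 188.567 = 0.1298.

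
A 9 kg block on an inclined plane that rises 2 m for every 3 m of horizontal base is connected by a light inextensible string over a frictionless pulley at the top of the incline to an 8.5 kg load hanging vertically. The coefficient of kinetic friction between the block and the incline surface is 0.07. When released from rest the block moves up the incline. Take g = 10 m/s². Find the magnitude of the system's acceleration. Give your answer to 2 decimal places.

1.70 m/s²

For the block on the incline: the weight component along the slope is m₁g sin 33.69° = 9 × 10 × 0.5547 = 49.923 N and the normal force is N = m₁g cos 33.69° = 74.885 N.
Kinetic friction opposes the block's motion up the incline: f = μN = 0.07 × 74.885 = 5.242 N acting down the slope.
Newton's second law for the block (up-slope positive): T − 49.923 − 5.242 = 9 a. For the hanging load (downward positive): 8.5 × 10 − T = 8.5 a.
Adding the two equations eliminates T: 29.835 = 17.5 a, so a = 1.7049 m/s².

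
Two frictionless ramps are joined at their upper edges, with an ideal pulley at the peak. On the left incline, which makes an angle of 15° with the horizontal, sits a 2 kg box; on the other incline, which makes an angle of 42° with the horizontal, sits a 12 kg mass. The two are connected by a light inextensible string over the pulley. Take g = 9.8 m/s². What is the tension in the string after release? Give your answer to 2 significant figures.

Resolve each weight along its own incline: the 2 kg mass has component 2 × 9.8 × sin 15° = 5.073 N down its slope, and the 12 kg mass has 12 × 9.8 × sin 42° = 78.690 N down its slope.
The 12 kg side's 78.690 N exceeds the other side's 5.073 N, so that mass slides down and the 2 kg mass slides up. Taking that direction as positive, Newton's second law for the whole system gives 78.690 − 5.073 = (2 + 12) a, so a = 73.617 / 14 = 5.2584 m/s².
For the 2 kg mass (up-slope positive): T − 5.073 = 2 × 5.2584, so T = 15.590 N.

16 N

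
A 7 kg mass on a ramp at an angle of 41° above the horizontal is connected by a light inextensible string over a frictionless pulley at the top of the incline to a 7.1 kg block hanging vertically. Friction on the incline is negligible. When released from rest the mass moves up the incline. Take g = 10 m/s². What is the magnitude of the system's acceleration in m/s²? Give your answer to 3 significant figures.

1.78 m/s²

For the mass on the incline: the weight component along the slope is m₁g sin 41° = 7 × 10 × 0.6561 = 45.927 N and the normal force is N = m₁g cos 41° = 52.830 N.
Newton's second law for the mass (up-slope positive): T − 45.927 = 7 a. For the hanging block (downward positive): 7.1 × 10 − T = 7.1 a.
Adding the two equations eliminates T: 25.073 = 14.1 a, so a = 1.7782 m/s².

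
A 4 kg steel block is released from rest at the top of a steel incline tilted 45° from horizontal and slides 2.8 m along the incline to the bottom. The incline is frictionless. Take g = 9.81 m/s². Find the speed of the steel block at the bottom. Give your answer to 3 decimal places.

6.233 m/s

The weight component along the incline is mg sin 45° = 27.747 N and the normal force is N = mg cos 45° = 27.747 N.
With no friction, a = g sin 45° = 6.9367 m/s².
Starting from rest over a distance of 2.8 m, v² = 2aL = 2 × 6.9367 × 2.8 = 38.8455, so v = 6.2326 m/s.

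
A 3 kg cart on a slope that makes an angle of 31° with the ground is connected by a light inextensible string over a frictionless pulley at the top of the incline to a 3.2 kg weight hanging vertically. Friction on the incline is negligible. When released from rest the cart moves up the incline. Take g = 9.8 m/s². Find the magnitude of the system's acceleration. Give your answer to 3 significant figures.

For the cart on the incline: the weight component along the slope is m₁g sin 31° = 3 × 9.8 × 0.5150 = 15.141 N and the normal force is N = m₁g cos 31° = 25.201 N.
Newton's second law for the cart (up-slope positive): T − 15.141 = 3 a. For the hanging weight (downward positive): 3.2 × 9.8 − T = 3.2 a.
Adding the two equations eliminates T: 16.219 = 6.2 a, so a = 2.6160 m/s².

2.62 m/s²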